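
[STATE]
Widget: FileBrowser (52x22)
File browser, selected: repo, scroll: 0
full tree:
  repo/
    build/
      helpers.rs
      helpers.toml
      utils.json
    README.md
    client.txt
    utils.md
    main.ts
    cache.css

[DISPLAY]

> [-] repo/                                         
    [+] build/                                      
    README.md                                       
    client.txt                                      
    utils.md                                        
    main.ts                                         
    cache.css                                       
                                                    
                                                    
                                                    
                                                    
                                                    
                                                    
                                                    
                                                    
                                                    
                                                    
                                                    
                                                    
                                                    
                                                    
                                                    


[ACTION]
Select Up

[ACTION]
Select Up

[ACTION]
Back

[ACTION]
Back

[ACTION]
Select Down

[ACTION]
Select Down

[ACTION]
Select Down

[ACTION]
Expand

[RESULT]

  [-] repo/                                         
    [+] build/                                      
    README.md                                       
  > client.txt                                      
    utils.md                                        
    main.ts                                         
    cache.css                                       
                                                    
                                                    
                                                    
                                                    
                                                    
                                                    
                                                    
                                                    
                                                    
                                                    
                                                    
                                                    
                                                    
                                                    
                                                    


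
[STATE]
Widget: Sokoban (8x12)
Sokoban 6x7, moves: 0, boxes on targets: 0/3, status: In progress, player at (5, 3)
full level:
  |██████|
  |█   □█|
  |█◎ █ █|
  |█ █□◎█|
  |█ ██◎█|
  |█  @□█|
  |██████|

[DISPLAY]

██████  
█   □█  
█◎ █ █  
█ █□◎█  
█ ██◎█  
█  @□█  
██████  
Moves: 0
        
        
        
        


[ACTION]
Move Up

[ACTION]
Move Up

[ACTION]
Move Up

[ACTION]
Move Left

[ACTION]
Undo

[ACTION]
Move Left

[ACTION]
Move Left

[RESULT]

██████  
█   □█  
█◎ █ █  
█ █□◎█  
█ ██◎█  
█@  □█  
██████  
Moves: 2
        
        
        
        


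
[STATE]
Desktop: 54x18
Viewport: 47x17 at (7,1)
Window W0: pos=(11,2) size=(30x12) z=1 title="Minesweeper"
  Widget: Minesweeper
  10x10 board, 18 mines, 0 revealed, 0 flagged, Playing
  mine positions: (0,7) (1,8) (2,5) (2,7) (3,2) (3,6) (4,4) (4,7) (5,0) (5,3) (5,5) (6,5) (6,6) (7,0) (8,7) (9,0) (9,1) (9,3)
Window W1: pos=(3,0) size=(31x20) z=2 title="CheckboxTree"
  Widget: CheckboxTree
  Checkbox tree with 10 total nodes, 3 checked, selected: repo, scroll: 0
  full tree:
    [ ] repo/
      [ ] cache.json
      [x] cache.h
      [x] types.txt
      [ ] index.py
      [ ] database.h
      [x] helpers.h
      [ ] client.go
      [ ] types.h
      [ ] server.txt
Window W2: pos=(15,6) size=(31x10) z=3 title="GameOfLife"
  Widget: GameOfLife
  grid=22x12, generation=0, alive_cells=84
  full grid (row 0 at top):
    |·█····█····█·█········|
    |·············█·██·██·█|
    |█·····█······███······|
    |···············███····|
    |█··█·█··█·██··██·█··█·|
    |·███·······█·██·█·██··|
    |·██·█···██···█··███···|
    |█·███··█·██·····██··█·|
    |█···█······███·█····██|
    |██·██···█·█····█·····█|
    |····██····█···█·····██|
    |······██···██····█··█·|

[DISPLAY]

eckboxTree                ┃                    
──────────────────────────┨━━━━━━┓             
] repo/                   ┃      ┃             
[ ] cache.json            ┃──────┨             
[x] cache.h               ┃      ┃             
[x] type┏━━━━━━━━━━━━━━━━━━━━━━━━━━━━━┓        
[ ] inde┃ GameOfLife                  ┃        
[ ] data┠─────────────────────────────┨        
[x] help┃Gen: 0                       ┃        
[ ] clie┃···············███····       ┃        
[ ] type┃█··█·█··█·██··██·█··█·       ┃        
[ ] serv┃·███·······█·██·█·██··       ┃        
        ┃·██·█···██···█··███···       ┃        
        ┃█·███··█·██·····██··█·       ┃        
        ┗━━━━━━━━━━━━━━━━━━━━━━━━━━━━━┛        
                          ┃                    
                          ┃                    


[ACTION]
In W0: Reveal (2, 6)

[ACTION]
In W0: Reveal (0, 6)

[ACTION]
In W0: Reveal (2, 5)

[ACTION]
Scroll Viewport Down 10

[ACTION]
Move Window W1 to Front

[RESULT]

eckboxTree                ┃                    
──────────────────────────┨━━━━━━┓             
] repo/                   ┃      ┃             
[ ] cache.json            ┃──────┨             
[x] cache.h               ┃      ┃             
[x] types.txt             ┃━━━━━━━━━━━┓        
[ ] index.py              ┃           ┃        
[ ] database.h            ┃───────────┨        
[x] helpers.h             ┃           ┃        
[ ] client.go             ┃····       ┃        
[ ] types.h               ┃··█·       ┃        
[ ] server.txt            ┃██··       ┃        
                          ┃█···       ┃        
                          ┃··█·       ┃        
                          ┃━━━━━━━━━━━┛        
                          ┃                    
                          ┃                    


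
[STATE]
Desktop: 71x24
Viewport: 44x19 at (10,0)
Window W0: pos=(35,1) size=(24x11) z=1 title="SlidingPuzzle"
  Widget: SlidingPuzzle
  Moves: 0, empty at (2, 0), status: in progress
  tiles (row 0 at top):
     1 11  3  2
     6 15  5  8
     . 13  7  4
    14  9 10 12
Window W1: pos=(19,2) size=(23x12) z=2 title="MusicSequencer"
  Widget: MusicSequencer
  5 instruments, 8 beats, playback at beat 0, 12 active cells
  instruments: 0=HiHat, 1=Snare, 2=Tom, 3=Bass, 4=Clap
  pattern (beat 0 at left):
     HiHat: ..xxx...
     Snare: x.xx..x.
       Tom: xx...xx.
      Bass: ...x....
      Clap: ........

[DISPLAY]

                                            
                         ┏━━━━━━━━━━━━━━━━━━
         ┏━━━━━━━━━━━━━━━━━━━━━┓ngPuzzle    
         ┃ MusicSequencer      ┃────────────
         ┠─────────────────────┨────┬────┬──
         ┃      ▼1234567       ┃ 11 │  3 │  
         ┃ HiHat··███···       ┃────┼────┼──
         ┃ Snare█·██··█·       ┃ 15 │  5 │  
         ┃   Tom██···██·       ┃────┼────┼──
         ┃  Bass···█····       ┃ 13 │  7 │  
         ┃  Clap········       ┃────┼────┼──
         ┃                     ┃━━━━━━━━━━━━
         ┃                     ┃            
         ┗━━━━━━━━━━━━━━━━━━━━━┛            
                                            
                                            
                                            
                                            
                                            


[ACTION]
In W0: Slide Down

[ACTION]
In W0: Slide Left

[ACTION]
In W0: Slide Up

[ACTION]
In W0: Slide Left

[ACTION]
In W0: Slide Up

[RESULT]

                                            
                         ┏━━━━━━━━━━━━━━━━━━
         ┏━━━━━━━━━━━━━━━━━━━━━┓ngPuzzle    
         ┃ MusicSequencer      ┃────────────
         ┠─────────────────────┨────┬────┬──
         ┃      ▼1234567       ┃ 11 │  3 │  
         ┃ HiHat··███···       ┃────┼────┼──
         ┃ Snare█·██··█·       ┃ 13 │  5 │  
         ┃   Tom██···██·       ┃────┼────┼──
         ┃  Bass···█····       ┃  7 │ 10 │  
         ┃  Clap········       ┃────┼────┼──
         ┃                     ┃━━━━━━━━━━━━
         ┃                     ┃            
         ┗━━━━━━━━━━━━━━━━━━━━━┛            
                                            
                                            
                                            
                                            
                                            


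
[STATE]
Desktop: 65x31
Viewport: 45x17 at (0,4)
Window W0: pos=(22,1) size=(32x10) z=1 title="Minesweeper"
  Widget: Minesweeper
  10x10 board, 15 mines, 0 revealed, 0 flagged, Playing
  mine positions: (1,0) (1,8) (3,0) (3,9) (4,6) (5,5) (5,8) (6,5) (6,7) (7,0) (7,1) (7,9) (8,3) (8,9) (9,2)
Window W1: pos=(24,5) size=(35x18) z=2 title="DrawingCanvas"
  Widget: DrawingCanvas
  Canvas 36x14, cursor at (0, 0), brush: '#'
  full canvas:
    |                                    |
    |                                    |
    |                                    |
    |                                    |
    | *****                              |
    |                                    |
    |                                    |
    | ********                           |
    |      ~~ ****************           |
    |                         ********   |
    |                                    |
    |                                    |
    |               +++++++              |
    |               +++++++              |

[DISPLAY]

                      ┃■■■■■■■■■■            
                      ┃■┏━━━━━━━━━━━━━━━━━━━━
                      ┃■┃ DrawingCanvas      
                      ┃■┠────────────────────
                      ┃■┃+                   
                      ┃■┃                    
                      ┗━┃                    
                        ┃                    
                        ┃ *****              
                        ┃                    
                        ┃                    
                        ┃ ********           
                        ┃      ~~ ***********
                        ┃                    
                        ┃                    
                        ┃                    
                        ┃               +++++


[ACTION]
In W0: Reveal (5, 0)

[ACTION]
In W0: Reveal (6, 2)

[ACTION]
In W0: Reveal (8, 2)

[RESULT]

                      ┃■1     1■■            
                      ┃■┏━━━━━━━━━━━━━━━━━━━━
                      ┃■┃ DrawingCanvas      
                      ┃■┠────────────────────
                      ┃1┃+                   
                      ┃ ┃                    
                      ┗━┃                    
                        ┃                    
                        ┃ *****              
                        ┃                    
                        ┃                    
                        ┃ ********           
                        ┃      ~~ ***********
                        ┃                    
                        ┃                    
                        ┃                    
                        ┃               +++++


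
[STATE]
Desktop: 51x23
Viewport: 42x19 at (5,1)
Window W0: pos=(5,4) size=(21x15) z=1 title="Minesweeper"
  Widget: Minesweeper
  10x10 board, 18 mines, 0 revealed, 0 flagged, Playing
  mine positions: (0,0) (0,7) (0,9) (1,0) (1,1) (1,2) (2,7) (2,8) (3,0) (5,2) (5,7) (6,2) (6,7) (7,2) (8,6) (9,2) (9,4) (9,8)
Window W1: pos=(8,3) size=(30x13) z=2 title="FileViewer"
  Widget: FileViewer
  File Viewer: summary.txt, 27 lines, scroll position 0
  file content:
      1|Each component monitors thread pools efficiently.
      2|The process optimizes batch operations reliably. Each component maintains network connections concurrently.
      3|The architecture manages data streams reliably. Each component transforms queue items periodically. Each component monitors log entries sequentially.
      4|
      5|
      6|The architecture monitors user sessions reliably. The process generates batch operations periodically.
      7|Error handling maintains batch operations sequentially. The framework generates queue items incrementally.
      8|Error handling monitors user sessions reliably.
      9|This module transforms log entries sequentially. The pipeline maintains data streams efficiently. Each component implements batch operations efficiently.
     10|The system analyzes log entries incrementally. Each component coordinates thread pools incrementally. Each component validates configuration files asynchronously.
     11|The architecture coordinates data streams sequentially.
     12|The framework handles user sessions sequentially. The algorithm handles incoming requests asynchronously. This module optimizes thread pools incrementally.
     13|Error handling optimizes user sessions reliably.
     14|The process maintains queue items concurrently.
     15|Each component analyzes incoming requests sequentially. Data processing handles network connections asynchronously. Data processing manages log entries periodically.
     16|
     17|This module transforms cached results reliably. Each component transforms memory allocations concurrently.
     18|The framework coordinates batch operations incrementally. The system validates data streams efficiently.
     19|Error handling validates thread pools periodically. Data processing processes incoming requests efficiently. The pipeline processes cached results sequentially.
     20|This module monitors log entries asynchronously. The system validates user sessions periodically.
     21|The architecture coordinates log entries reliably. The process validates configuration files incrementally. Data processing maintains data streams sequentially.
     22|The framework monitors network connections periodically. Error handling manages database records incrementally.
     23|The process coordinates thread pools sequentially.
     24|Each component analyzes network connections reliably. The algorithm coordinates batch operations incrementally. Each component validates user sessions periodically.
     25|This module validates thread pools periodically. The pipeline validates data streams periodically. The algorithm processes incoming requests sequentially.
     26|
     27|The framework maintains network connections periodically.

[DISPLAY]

                                          
                                          
   ┏━━━━━━━━━━━━━━━━━━━━━━━━━━━━┓         
┏━━┃ FileViewer                 ┃         
┃ M┠────────────────────────────┨         
┠──┃Each component monitors thr▲┃         
┃■■┃The process optimizes batch█┃         
┃■■┃The architecture manages da░┃         
┃■■┃                           ░┃         
┃■■┃                           ░┃         
┃■■┃The architecture monitors u░┃         
┃■■┃Error handling maintains ba░┃         
┃■■┃Error handling monitors use░┃         
┃■■┃This module transforms log ▼┃         
┃■■┗━━━━━━━━━━━━━━━━━━━━━━━━━━━━┛         
┃■■■■■■■■■■         ┃                     
┃                   ┃                     
┗━━━━━━━━━━━━━━━━━━━┛                     
                                          


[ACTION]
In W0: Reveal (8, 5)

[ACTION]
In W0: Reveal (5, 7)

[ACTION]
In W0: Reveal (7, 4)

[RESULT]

                                          
                                          
   ┏━━━━━━━━━━━━━━━━━━━━━━━━━━━━┓         
┏━━┃ FileViewer                 ┃         
┃ M┠────────────────────────────┨         
┠──┃Each component monitors thr▲┃         
┃✹■┃The process optimizes batch█┃         
┃✹✹┃The architecture manages da░┃         
┃■■┃                           ░┃         
┃✹■┃                           ░┃         
┃■■┃The architecture monitors u░┃         
┃■■┃Error handling maintains ba░┃         
┃■■┃Error handling monitors use░┃         
┃■■┃This module transforms log ▼┃         
┃■■┗━━━━━━━━━━━━━━━━━━━━━━━━━━━━┛         
┃■■✹■✹■■■✹■         ┃                     
┃                   ┃                     
┗━━━━━━━━━━━━━━━━━━━┛                     
                                          


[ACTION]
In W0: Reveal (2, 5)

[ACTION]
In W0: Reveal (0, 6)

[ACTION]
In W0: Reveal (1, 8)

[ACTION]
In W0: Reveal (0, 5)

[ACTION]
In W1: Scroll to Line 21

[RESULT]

                                          
                                          
   ┏━━━━━━━━━━━━━━━━━━━━━━━━━━━━┓         
┏━━┃ FileViewer                 ┃         
┃ M┠────────────────────────────┨         
┠──┃Error handling validates th▲┃         
┃✹■┃This module monitors log en░┃         
┃✹✹┃The architecture coordinate░┃         
┃■■┃The framework monitors netw░┃         
┃✹■┃The process coordinates thr░┃         
┃■■┃Each component analyzes net░┃         
┃■■┃This module validates threa░┃         
┃■■┃                           █┃         
┃■■┃The framework maintains net▼┃         
┃■■┗━━━━━━━━━━━━━━━━━━━━━━━━━━━━┛         
┃■■✹■✹■■■✹■         ┃                     
┃                   ┃                     
┗━━━━━━━━━━━━━━━━━━━┛                     
                                          


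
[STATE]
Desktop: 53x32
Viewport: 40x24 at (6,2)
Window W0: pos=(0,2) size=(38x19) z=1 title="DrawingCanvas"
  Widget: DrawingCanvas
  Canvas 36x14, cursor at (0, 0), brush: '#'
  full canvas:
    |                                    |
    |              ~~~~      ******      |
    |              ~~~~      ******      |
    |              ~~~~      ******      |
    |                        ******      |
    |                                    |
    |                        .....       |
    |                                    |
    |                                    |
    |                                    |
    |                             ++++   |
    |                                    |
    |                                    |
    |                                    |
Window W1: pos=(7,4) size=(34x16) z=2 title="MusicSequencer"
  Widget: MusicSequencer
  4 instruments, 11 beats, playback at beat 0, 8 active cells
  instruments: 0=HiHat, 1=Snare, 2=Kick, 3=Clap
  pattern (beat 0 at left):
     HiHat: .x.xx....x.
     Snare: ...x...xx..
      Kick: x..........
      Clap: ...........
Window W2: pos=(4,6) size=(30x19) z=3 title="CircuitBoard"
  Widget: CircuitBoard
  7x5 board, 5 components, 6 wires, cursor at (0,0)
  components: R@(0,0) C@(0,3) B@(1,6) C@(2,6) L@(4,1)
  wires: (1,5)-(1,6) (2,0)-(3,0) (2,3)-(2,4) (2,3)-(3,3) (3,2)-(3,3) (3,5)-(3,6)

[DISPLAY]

━━━━━━━━━━━━━━━━━━━━━━━━━━━━━━━┓        
ingCanvas                      ┃        
─┏━━━━━━━━━━━━━━━━━━━━━━━━━━━━━━━━┓     
 ┃ MusicSequencer                 ┃     
━━━━━━━━━━━━━━━━━━━━━━━━━━━┓──────┨     
CircuitBoard               ┃      ┃     
───────────────────────────┨      ┃     
  0 1 2 3 4 5 6            ┃      ┃     
  [R]          C           ┃      ┃     
                           ┃      ┃     
                       · ─ ┃      ┃     
                           ┃      ┃     
   ·           · ─ ·       ┃      ┃     
   │           │           ┃      ┃     
   ·       · ─ ·       · ─ ┃      ┃     
                           ┃      ┃     
       L                   ┃      ┃     
ursor: (0,0)               ┃━━━━━━┛     
                           ┃━━━┛        
                           ┃            
                           ┃            
                           ┃            
━━━━━━━━━━━━━━━━━━━━━━━━━━━┛            
                                        


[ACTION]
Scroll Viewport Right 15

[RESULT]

━━━━━━━━━━━━━━━━━━━━━━━━┓               
as                      ┃               
━━━━━━━━━━━━━━━━━━━━━━━━━━━┓            
cSequencer                 ┃            
━━━━━━━━━━━━━━━━━━━━┓──────┨            
Board               ┃      ┃            
────────────────────┨      ┃            
 3 4 5 6            ┃      ┃            
        C           ┃      ┃            
                    ┃      ┃            
                · ─ ┃      ┃            
                    ┃      ┃            
        · ─ ·       ┃      ┃            
        │           ┃      ┃            
    · ─ ·       · ─ ┃      ┃            
                    ┃      ┃            
L                   ┃      ┃            
(0,0)               ┃━━━━━━┛            
                    ┃━━━┛               
                    ┃                   
                    ┃                   
                    ┃                   
━━━━━━━━━━━━━━━━━━━━┛                   
                                        


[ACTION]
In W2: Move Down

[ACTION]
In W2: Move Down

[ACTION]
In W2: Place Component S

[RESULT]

━━━━━━━━━━━━━━━━━━━━━━━━┓               
as                      ┃               
━━━━━━━━━━━━━━━━━━━━━━━━━━━┓            
cSequencer                 ┃            
━━━━━━━━━━━━━━━━━━━━┓──────┨            
Board               ┃      ┃            
────────────────────┨      ┃            
 3 4 5 6            ┃      ┃            
        C           ┃      ┃            
                    ┃      ┃            
                · ─ ┃      ┃            
                    ┃      ┃            
        · ─ ·       ┃      ┃            
        │           ┃      ┃            
    · ─ ·       · ─ ┃      ┃            
                    ┃      ┃            
L                   ┃      ┃            
(2,0)               ┃━━━━━━┛            
                    ┃━━━┛               
                    ┃                   
                    ┃                   
                    ┃                   
━━━━━━━━━━━━━━━━━━━━┛                   
                                        


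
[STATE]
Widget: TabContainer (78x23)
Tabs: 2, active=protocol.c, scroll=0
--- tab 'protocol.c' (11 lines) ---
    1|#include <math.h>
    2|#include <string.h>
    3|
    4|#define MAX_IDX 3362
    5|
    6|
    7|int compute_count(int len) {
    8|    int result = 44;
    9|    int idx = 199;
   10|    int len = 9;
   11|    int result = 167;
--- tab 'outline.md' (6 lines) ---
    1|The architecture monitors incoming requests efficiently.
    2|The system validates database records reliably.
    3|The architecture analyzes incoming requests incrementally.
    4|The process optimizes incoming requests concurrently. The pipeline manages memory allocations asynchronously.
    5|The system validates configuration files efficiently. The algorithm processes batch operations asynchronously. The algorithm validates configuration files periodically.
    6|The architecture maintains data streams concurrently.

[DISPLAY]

[protocol.c]│ outline.md                                                      
──────────────────────────────────────────────────────────────────────────────
#include <math.h>                                                             
#include <string.h>                                                           
                                                                              
#define MAX_IDX 3362                                                          
                                                                              
                                                                              
int compute_count(int len) {                                                  
    int result = 44;                                                          
    int idx = 199;                                                            
    int len = 9;                                                              
    int result = 167;                                                         
                                                                              
                                                                              
                                                                              
                                                                              
                                                                              
                                                                              
                                                                              
                                                                              
                                                                              
                                                                              


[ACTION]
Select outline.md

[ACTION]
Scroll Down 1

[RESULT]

 protocol.c │[outline.md]                                                     
──────────────────────────────────────────────────────────────────────────────
The system validates database records reliably.                               
The architecture analyzes incoming requests incrementally.                    
The process optimizes incoming requests concurrently. The pipeline manages mem
The system validates configuration files efficiently. The algorithm processes 
The architecture maintains data streams concurrently.                         
                                                                              
                                                                              
                                                                              
                                                                              
                                                                              
                                                                              
                                                                              
                                                                              
                                                                              
                                                                              
                                                                              
                                                                              
                                                                              
                                                                              
                                                                              
                                                                              


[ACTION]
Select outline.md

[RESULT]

 protocol.c │[outline.md]                                                     
──────────────────────────────────────────────────────────────────────────────
The architecture monitors incoming requests efficiently.                      
The system validates database records reliably.                               
The architecture analyzes incoming requests incrementally.                    
The process optimizes incoming requests concurrently. The pipeline manages mem
The system validates configuration files efficiently. The algorithm processes 
The architecture maintains data streams concurrently.                         
                                                                              
                                                                              
                                                                              
                                                                              
                                                                              
                                                                              
                                                                              
                                                                              
                                                                              
                                                                              
                                                                              
                                                                              
                                                                              
                                                                              
                                                                              


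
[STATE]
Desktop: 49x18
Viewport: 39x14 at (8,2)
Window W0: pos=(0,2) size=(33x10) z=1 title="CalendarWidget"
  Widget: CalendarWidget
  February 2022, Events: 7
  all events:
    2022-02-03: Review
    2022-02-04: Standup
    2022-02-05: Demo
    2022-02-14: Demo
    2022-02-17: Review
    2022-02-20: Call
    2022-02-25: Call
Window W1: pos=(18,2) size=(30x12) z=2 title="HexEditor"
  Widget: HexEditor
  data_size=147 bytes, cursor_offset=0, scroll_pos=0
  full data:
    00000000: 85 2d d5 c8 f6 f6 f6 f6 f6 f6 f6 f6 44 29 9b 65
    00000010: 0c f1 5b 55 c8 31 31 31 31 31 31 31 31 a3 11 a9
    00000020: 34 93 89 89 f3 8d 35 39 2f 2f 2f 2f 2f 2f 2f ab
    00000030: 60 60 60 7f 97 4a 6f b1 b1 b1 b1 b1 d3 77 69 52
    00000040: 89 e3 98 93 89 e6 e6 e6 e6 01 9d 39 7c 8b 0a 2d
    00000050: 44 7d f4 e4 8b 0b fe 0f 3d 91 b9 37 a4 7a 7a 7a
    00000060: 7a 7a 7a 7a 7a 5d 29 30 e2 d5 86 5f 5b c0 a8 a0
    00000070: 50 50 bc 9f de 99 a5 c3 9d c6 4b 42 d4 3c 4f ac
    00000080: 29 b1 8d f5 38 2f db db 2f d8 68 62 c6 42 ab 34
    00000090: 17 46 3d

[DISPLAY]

━━━━━━━━━━┏━━━━━━━━━━━━━━━━━━━━━━━━━━━━
arWidget  ┃ HexEditor                  
──────────┠────────────────────────────
  February┃00000000  85 2d d5 c8 f6 f6 
e Th Fr Sa┃00000010  0c f1 5b 55 c8 31 
2  3*  4* ┃00000020  34 93 89 89 f3 8d 
9 10 11 12┃00000030  60 60 60 7f 97 4a 
16 17* 18 ┃00000040  89 e3 98 93 89 e6 
3 24 25* 2┃00000050  44 7d f4 e4 8b 0b 
━━━━━━━━━━┃00000060  7a 7a 7a 7a 7a 5d 
          ┃00000070  50 50 bc 9f de 99 
          ┗━━━━━━━━━━━━━━━━━━━━━━━━━━━━
                                       
                                       


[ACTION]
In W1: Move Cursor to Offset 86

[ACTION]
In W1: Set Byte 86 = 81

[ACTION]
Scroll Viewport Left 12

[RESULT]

┏━━━━━━━━━━━━━━━━━┏━━━━━━━━━━━━━━━━━━━━
┃ CalendarWidget  ┃ HexEditor          
┠─────────────────┠────────────────────
┃         February┃00000000  85 2d d5 c
┃Mo Tu We Th Fr Sa┃00000010  0c f1 5b 5
┃    1  2  3*  4* ┃00000020  34 93 89 8
┃ 7  8  9 10 11 12┃00000030  60 60 60 7
┃14* 15 16 17* 18 ┃00000040  89 e3 98 9
┃21 22 23 24 25* 2┃00000050  44 7d f4 e
┗━━━━━━━━━━━━━━━━━┃00000060  7a 7a 7a 7
                  ┃00000070  50 50 bc 9
                  ┗━━━━━━━━━━━━━━━━━━━━
                                       
                                       


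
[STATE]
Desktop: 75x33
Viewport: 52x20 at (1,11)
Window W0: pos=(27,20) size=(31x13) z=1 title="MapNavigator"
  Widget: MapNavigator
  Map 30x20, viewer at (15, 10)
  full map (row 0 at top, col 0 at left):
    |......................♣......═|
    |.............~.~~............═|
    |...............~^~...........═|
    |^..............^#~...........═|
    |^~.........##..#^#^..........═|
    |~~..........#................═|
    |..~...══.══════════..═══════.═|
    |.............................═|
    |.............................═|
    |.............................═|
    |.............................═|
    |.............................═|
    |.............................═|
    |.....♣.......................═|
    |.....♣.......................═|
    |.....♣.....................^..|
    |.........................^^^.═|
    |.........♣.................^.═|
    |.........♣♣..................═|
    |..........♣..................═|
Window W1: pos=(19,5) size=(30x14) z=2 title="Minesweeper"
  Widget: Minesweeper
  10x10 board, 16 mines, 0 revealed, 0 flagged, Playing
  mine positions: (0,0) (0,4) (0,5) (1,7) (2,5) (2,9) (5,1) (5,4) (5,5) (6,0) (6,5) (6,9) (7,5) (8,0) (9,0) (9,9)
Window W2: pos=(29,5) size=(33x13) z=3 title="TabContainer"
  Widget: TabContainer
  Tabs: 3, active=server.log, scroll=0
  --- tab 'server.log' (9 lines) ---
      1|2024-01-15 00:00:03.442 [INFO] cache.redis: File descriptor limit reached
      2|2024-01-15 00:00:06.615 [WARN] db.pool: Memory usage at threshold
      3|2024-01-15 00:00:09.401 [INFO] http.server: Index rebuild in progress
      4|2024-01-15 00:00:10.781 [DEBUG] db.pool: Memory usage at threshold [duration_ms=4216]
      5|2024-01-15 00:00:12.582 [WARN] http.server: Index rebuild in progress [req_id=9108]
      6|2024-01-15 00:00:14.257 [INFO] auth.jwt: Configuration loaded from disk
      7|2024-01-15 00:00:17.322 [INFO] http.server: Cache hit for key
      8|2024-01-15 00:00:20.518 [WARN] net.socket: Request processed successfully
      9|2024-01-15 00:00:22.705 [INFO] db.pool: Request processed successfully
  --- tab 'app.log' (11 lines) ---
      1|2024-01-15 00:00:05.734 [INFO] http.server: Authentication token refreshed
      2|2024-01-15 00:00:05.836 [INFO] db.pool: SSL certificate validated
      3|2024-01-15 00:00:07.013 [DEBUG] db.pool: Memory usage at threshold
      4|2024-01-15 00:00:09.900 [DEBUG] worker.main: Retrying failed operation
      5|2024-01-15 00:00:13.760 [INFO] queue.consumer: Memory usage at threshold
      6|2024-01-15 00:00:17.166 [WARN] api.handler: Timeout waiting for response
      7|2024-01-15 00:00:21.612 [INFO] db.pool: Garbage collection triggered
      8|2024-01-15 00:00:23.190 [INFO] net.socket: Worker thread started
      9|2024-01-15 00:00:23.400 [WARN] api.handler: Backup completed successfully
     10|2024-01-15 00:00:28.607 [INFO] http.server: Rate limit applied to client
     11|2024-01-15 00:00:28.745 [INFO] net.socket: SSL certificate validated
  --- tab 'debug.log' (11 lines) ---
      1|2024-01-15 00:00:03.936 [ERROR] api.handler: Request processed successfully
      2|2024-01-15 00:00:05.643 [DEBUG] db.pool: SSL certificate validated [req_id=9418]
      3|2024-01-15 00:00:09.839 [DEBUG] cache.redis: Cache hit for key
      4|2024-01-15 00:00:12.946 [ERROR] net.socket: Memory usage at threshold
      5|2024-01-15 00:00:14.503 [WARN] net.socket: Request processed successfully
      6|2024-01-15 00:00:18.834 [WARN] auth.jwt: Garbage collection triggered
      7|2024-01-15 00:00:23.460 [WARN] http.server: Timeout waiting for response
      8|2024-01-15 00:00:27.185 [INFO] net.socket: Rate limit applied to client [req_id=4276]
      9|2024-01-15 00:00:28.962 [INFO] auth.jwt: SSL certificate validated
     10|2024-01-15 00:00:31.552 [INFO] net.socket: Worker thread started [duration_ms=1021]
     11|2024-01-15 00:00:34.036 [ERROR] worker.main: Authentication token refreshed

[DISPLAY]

                  ┃■■■■■■■■■┃2024-01-15 00:00:06.615
                  ┃■■■■■■■■■┃2024-01-15 00:00:09.401
                  ┃■■■■■■■■■┃2024-01-15 00:00:10.781
                  ┃■■■■■■■■■┃2024-01-15 00:00:12.582
                  ┃■■■■■■■■■┃2024-01-15 00:00:14.257
                  ┃■■■■■■■■■┃2024-01-15 00:00:17.322
                  ┃■■■■■■■■■┗━━━━━━━━━━━━━━━━━━━━━━━
                  ┗━━━━━━━━━━━━━━━━━━━━━━━━━━━━┛    
                                                    
                          ┏━━━━━━━━━━━━━━━━━━━━━━━━━
                          ┃ MapNavigator            
                          ┠─────────────────────────
                          ┃.~...══.══════════..═════
                          ┃.........................
                          ┃.........................
                          ┃.........................
                          ┃..............@..........
                          ┃.........................
                          ┃.........................
                          ┃....♣....................


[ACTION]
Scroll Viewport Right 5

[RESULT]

             ┃■■■■■■■■■┃2024-01-15 00:00:06.615 [WAR
             ┃■■■■■■■■■┃2024-01-15 00:00:09.401 [INF
             ┃■■■■■■■■■┃2024-01-15 00:00:10.781 [DEB
             ┃■■■■■■■■■┃2024-01-15 00:00:12.582 [WAR
             ┃■■■■■■■■■┃2024-01-15 00:00:14.257 [INF
             ┃■■■■■■■■■┃2024-01-15 00:00:17.322 [INF
             ┃■■■■■■■■■┗━━━━━━━━━━━━━━━━━━━━━━━━━━━━
             ┗━━━━━━━━━━━━━━━━━━━━━━━━━━━━┛         
                                                    
                     ┏━━━━━━━━━━━━━━━━━━━━━━━━━━━━━┓
                     ┃ MapNavigator                ┃
                     ┠─────────────────────────────┨
                     ┃.~...══.══════════..═══════.═┃
                     ┃............................═┃
                     ┃............................═┃
                     ┃............................═┃
                     ┃..............@.............═┃
                     ┃............................═┃
                     ┃............................═┃
                     ┃....♣.......................═┃


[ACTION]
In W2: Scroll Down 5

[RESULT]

             ┃■■■■■■■■■┃2024-01-15 00:00:17.322 [INF
             ┃■■■■■■■■■┃2024-01-15 00:00:20.518 [WAR
             ┃■■■■■■■■■┃2024-01-15 00:00:22.705 [INF
             ┃■■■■■■■■■┃                            
             ┃■■■■■■■■■┃                            
             ┃■■■■■■■■■┃                            
             ┃■■■■■■■■■┗━━━━━━━━━━━━━━━━━━━━━━━━━━━━
             ┗━━━━━━━━━━━━━━━━━━━━━━━━━━━━┛         
                                                    
                     ┏━━━━━━━━━━━━━━━━━━━━━━━━━━━━━┓
                     ┃ MapNavigator                ┃
                     ┠─────────────────────────────┨
                     ┃.~...══.══════════..═══════.═┃
                     ┃............................═┃
                     ┃............................═┃
                     ┃............................═┃
                     ┃..............@.............═┃
                     ┃............................═┃
                     ┃............................═┃
                     ┃....♣.......................═┃
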